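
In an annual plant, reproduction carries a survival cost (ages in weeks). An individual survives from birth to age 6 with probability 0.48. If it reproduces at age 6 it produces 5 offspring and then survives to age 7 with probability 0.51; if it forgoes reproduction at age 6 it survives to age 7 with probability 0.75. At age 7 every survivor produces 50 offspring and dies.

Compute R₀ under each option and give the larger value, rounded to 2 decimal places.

18.00

breed at age 6: R₀ = 0.48 × (5 + 0.51 × 50) = 0.48 × 30.5000 = 14.6400
delay to age 7: R₀ = 0.48 × (0.75 × 50) = 0.48 × 37.5000 = 18.0000
Higher: delay to age 7 (18.0000).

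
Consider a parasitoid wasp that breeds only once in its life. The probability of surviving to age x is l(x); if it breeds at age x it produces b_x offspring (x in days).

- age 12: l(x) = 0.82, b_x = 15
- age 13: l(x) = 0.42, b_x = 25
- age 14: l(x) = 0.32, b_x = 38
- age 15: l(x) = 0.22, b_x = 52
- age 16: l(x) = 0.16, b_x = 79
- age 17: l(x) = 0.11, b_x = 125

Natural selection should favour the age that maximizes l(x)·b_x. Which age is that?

17

Expected offspring if breeding at age x = l(x) × b_x:
  age 12: 0.82 × 15 = 12.300
  age 13: 0.42 × 25 = 10.500
  age 14: 0.32 × 38 = 12.160
  age 15: 0.22 × 52 = 11.440
  age 16: 0.16 × 79 = 12.640
  age 17: 0.11 × 125 = 13.750
Maximum at age 17 (13.750).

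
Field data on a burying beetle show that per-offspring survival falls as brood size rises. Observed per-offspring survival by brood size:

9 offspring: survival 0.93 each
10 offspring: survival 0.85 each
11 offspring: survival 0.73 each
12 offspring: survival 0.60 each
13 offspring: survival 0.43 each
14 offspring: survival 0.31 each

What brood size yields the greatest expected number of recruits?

Expected recruits = c × s(c):
  c=9: 9 × 0.93 = 8.370
  c=10: 10 × 0.85 = 8.500
  c=11: 11 × 0.73 = 8.030
  c=12: 12 × 0.60 = 7.200
  c=13: 13 × 0.43 = 5.590
  c=14: 14 × 0.31 = 4.340
Maximum at c = 10 (8.500 recruits).

10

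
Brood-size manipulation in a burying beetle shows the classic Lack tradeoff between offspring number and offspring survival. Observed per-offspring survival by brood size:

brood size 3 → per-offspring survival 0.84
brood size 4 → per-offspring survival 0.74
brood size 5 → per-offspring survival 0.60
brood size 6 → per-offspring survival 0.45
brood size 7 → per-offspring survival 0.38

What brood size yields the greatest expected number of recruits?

Expected recruits = c × s(c):
  c=3: 3 × 0.84 = 2.520
  c=4: 4 × 0.74 = 2.960
  c=5: 5 × 0.60 = 3.000
  c=6: 6 × 0.45 = 2.700
  c=7: 7 × 0.38 = 2.660
Maximum at c = 5 (3.000 recruits).

5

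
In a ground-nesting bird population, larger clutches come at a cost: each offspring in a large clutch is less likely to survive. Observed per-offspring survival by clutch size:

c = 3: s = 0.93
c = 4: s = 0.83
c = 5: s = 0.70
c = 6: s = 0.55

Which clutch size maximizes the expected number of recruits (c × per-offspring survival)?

Expected recruits = c × s(c):
  c=3: 3 × 0.93 = 2.790
  c=4: 4 × 0.83 = 3.320
  c=5: 5 × 0.70 = 3.500
  c=6: 6 × 0.55 = 3.300
Maximum at c = 5 (3.500 recruits).

5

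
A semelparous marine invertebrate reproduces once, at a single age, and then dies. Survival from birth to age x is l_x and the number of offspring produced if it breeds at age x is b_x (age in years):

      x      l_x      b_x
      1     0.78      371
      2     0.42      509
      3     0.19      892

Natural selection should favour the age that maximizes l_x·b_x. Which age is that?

1

Expected offspring if breeding at age x = l_x × b_x:
  age 1: 0.78 × 371 = 289.380
  age 2: 0.42 × 509 = 213.780
  age 3: 0.19 × 892 = 169.480
Maximum at age 1 (289.380).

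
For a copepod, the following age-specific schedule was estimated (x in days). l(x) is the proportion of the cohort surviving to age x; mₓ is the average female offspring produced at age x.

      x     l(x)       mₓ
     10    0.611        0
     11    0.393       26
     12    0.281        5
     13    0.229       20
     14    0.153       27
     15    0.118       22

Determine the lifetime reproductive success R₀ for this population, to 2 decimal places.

22.93

R₀ = Σ l(x) mₓ:
  age 10: 0.611 × 0 = 0.0000
  age 11: 0.393 × 26 = 10.2180
  age 12: 0.281 × 5 = 1.4050
  age 13: 0.229 × 20 = 4.5800
  age 14: 0.153 × 27 = 4.1310
  age 15: 0.118 × 22 = 2.5960
R₀ = 0.0000 + 10.2180 + 1.4050 + 4.5800 + 4.1310 + 2.5960 = 22.9300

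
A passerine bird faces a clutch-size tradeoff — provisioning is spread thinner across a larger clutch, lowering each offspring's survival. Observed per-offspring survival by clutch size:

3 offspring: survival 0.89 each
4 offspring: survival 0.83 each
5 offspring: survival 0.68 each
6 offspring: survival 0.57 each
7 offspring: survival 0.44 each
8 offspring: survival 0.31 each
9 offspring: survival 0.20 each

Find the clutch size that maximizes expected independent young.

6

Expected independent young = c × s(c):
  c=3: 3 × 0.89 = 2.670
  c=4: 4 × 0.83 = 3.320
  c=5: 5 × 0.68 = 3.400
  c=6: 6 × 0.57 = 3.420
  c=7: 7 × 0.44 = 3.080
  c=8: 8 × 0.31 = 2.480
  c=9: 9 × 0.20 = 1.800
Maximum at c = 6 (3.420 independent young).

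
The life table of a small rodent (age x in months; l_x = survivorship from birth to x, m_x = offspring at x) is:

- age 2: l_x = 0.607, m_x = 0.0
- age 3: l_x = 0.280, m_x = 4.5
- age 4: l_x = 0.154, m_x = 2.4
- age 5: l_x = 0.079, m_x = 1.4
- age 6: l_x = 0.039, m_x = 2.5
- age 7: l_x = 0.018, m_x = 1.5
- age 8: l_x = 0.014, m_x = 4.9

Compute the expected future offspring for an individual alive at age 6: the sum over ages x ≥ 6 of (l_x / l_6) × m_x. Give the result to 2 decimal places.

l_6 = 0.039. Conditional survival from age 6 to x is l_x / l_6.
  x=6: (0.039/0.039) × 2.5 = 2.5000
  x=7: (0.018/0.039) × 1.5 = 0.6923
  x=8: (0.014/0.039) × 4.9 = 1.7590
Sum = 2.5000 + 0.6923 + 1.7590 = 4.9513

4.95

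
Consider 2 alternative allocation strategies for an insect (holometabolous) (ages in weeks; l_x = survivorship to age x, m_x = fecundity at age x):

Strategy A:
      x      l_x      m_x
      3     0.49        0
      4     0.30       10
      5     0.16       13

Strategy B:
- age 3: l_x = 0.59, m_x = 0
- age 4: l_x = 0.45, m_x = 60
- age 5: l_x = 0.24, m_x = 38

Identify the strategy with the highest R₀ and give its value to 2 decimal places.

36.12

Strategy A: R₀ = 0.49×0 + 0.30×10 + 0.16×13 = 5.0800
Strategy B: R₀ = 0.59×0 + 0.45×60 + 0.24×38 = 36.1200
Highest R₀: strategy B with 36.1200.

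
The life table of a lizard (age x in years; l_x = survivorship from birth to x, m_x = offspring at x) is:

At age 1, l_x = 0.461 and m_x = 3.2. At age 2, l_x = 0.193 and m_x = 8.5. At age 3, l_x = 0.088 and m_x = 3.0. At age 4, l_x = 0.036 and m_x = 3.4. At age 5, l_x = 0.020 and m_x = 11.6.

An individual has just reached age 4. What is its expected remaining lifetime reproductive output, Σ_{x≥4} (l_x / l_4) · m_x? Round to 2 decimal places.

l_4 = 0.036. Conditional survival from age 4 to x is l_x / l_4.
  x=4: (0.036/0.036) × 3.4 = 3.4000
  x=5: (0.020/0.036) × 11.6 = 6.4444
Sum = 3.4000 + 6.4444 = 9.8444

9.84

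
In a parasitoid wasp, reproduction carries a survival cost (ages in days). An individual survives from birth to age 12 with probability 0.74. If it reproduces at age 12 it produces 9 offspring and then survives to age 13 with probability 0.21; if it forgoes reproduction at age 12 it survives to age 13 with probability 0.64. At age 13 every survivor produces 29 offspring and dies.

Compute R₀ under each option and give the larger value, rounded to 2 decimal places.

breed at age 12: R₀ = 0.74 × (9 + 0.21 × 29) = 0.74 × 15.0900 = 11.1666
delay to age 13: R₀ = 0.74 × (0.64 × 29) = 0.74 × 18.5600 = 13.7344
Higher: delay to age 13 (13.7344).

13.73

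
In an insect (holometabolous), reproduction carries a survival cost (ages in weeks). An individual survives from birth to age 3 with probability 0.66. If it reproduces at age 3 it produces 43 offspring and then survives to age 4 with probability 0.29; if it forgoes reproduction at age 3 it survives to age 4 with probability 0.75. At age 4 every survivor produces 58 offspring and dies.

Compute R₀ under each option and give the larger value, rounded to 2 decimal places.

breed at age 3: R₀ = 0.66 × (43 + 0.29 × 58) = 0.66 × 59.8200 = 39.4812
delay to age 4: R₀ = 0.66 × (0.75 × 58) = 0.66 × 43.5000 = 28.7100
Higher: breed at age 3 (39.4812).

39.48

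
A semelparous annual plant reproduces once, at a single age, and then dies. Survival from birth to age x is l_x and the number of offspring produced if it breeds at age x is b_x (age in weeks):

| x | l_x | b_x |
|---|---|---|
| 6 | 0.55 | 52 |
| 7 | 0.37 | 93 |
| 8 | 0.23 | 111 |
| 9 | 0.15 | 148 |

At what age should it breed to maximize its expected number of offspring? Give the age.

7

Expected offspring if breeding at age x = l_x × b_x:
  age 6: 0.55 × 52 = 28.600
  age 7: 0.37 × 93 = 34.410
  age 8: 0.23 × 111 = 25.530
  age 9: 0.15 × 148 = 22.200
Maximum at age 7 (34.410).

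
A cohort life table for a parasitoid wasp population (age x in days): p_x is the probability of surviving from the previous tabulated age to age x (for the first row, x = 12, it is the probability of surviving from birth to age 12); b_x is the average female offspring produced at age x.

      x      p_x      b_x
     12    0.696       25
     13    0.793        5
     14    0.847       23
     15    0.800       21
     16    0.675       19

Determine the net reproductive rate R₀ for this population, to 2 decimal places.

Survivorship from birth: l_x = p_12·p_13·…·p_x.
  l_12 = 0.69600
  l_13 = 0.55193
  l_14 = 0.46748
  l_15 = 0.37399
  l_16 = 0.25244
R₀ = Σ l_x b_x:
  age 12: 0.69600 × 25 = 17.4000
  age 13: 0.55193 × 5 = 2.7597
  age 14: 0.46748 × 23 = 10.7520
  age 15: 0.37399 × 21 = 7.8538
  age 16: 0.25244 × 19 = 4.7964
R₀ = 17.4000 + 2.7597 + 10.7520 + 7.8538 + 4.7964 = 43.5618

43.56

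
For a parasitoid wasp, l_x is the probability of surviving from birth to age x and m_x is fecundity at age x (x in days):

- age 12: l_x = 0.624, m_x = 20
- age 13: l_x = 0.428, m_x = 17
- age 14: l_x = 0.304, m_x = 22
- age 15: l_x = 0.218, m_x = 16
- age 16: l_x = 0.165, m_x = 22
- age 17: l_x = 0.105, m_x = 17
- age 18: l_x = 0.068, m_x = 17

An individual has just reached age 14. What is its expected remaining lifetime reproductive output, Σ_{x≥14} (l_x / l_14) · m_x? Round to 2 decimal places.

l_14 = 0.304. Conditional survival from age 14 to x is l_x / l_14.
  x=14: (0.304/0.304) × 22 = 22.0000
  x=15: (0.218/0.304) × 16 = 11.4737
  x=16: (0.165/0.304) × 22 = 11.9408
  x=17: (0.105/0.304) × 17 = 5.8717
  x=18: (0.068/0.304) × 17 = 3.8026
Sum = 22.0000 + 11.4737 + 11.9408 + 5.8717 + 3.8026 = 55.0888

55.09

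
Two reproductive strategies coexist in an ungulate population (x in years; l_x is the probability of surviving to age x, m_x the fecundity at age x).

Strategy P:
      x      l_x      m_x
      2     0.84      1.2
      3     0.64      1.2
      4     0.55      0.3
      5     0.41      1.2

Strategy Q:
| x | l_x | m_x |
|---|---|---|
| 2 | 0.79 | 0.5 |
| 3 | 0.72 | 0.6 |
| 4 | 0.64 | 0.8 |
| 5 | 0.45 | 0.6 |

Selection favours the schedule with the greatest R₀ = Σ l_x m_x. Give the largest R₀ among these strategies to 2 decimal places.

2.43

Strategy P: R₀ = 0.84×1.2 + 0.64×1.2 + 0.55×0.3 + 0.41×1.2 = 2.4330
Strategy Q: R₀ = 0.79×0.5 + 0.72×0.6 + 0.64×0.8 + 0.45×0.6 = 1.6090
Highest R₀: strategy P with 2.4330.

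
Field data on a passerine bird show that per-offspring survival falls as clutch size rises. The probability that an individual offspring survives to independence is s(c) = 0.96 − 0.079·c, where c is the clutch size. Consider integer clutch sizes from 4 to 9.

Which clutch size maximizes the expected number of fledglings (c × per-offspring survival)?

6

Expected fledglings = c × s(c):
  c=4: 4 × 0.644 = 2.576
  c=5: 5 × 0.565 = 2.825
  c=6: 6 × 0.486 = 2.916
  c=7: 7 × 0.407 = 2.849
  c=8: 8 × 0.328 = 2.624
  c=9: 9 × 0.249 = 2.241
Maximum at c = 6 (2.916 fledglings).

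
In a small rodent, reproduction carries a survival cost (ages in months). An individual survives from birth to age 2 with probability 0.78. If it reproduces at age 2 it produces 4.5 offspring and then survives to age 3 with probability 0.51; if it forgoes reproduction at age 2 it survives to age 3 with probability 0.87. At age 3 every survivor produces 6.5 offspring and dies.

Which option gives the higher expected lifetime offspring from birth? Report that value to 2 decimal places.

6.10

breed at age 2: R₀ = 0.78 × (4.5 + 0.51 × 6.5) = 0.78 × 7.8150 = 6.0957
delay to age 3: R₀ = 0.78 × (0.87 × 6.5) = 0.78 × 5.6550 = 4.4109
Higher: breed at age 2 (6.0957).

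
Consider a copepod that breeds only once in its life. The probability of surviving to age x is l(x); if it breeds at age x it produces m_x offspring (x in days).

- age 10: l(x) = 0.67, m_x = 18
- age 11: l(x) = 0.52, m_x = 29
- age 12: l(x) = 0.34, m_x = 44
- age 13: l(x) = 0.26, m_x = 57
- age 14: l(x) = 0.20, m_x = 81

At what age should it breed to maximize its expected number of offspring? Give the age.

14

Expected offspring if breeding at age x = l(x) × m_x:
  age 10: 0.67 × 18 = 12.060
  age 11: 0.52 × 29 = 15.080
  age 12: 0.34 × 44 = 14.960
  age 13: 0.26 × 57 = 14.820
  age 14: 0.20 × 81 = 16.200
Maximum at age 14 (16.200).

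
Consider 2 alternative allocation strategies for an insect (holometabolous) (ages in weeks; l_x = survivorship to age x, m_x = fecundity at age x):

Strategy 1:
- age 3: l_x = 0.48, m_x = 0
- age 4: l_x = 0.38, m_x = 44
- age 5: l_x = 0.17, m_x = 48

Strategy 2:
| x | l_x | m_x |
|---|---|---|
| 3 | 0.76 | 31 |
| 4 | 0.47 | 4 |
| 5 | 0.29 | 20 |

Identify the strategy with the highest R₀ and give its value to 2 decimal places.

31.24

Strategy 1: R₀ = 0.48×0 + 0.38×44 + 0.17×48 = 24.8800
Strategy 2: R₀ = 0.76×31 + 0.47×4 + 0.29×20 = 31.2400
Highest R₀: strategy 2 with 31.2400.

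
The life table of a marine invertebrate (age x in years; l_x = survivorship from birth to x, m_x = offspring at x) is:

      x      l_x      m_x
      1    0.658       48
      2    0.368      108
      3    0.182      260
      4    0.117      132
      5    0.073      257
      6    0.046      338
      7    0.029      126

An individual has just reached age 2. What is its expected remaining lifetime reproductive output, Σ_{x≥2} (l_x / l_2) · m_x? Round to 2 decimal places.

l_2 = 0.368. Conditional survival from age 2 to x is l_x / l_2.
  x=2: (0.368/0.368) × 108 = 108.0000
  x=3: (0.182/0.368) × 260 = 128.5870
  x=4: (0.117/0.368) × 132 = 41.9674
  x=5: (0.073/0.368) × 257 = 50.9810
  x=6: (0.046/0.368) × 338 = 42.2500
  x=7: (0.029/0.368) × 126 = 9.9293
Sum = 108.0000 + 128.5870 + 41.9674 + 50.9810 + 42.2500 + 9.9293 = 381.7147

381.71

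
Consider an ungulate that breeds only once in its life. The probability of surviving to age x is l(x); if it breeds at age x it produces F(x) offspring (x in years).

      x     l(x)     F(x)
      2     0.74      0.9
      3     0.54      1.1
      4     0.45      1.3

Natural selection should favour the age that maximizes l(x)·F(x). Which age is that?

2

Expected offspring if breeding at age x = l(x) × F(x):
  age 2: 0.74 × 0.9 = 0.666
  age 3: 0.54 × 1.1 = 0.594
  age 4: 0.45 × 1.3 = 0.585
Maximum at age 2 (0.666).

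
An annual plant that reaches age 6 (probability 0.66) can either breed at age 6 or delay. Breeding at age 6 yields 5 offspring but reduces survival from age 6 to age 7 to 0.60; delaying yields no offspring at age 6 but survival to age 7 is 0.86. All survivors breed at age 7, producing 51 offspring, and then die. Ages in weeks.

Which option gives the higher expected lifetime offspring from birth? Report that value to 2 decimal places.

28.95

breed at age 6: R₀ = 0.66 × (5 + 0.60 × 51) = 0.66 × 35.6000 = 23.4960
delay to age 7: R₀ = 0.66 × (0.86 × 51) = 0.66 × 43.8600 = 28.9476
Higher: delay to age 7 (28.9476).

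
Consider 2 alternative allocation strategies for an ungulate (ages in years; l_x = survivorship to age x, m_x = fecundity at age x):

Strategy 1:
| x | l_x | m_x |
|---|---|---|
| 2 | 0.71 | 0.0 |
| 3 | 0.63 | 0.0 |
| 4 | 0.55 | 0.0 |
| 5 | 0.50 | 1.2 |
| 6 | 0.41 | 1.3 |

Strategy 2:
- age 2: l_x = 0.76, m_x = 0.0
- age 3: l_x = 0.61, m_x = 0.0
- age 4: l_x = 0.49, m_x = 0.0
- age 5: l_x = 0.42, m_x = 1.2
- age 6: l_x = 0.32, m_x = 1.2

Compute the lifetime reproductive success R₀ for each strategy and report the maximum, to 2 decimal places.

1.13

Strategy 1: R₀ = 0.71×0.0 + 0.63×0.0 + 0.55×0.0 + 0.50×1.2 + 0.41×1.3 = 1.1330
Strategy 2: R₀ = 0.76×0.0 + 0.61×0.0 + 0.49×0.0 + 0.42×1.2 + 0.32×1.2 = 0.8880
Highest R₀: strategy 1 with 1.1330.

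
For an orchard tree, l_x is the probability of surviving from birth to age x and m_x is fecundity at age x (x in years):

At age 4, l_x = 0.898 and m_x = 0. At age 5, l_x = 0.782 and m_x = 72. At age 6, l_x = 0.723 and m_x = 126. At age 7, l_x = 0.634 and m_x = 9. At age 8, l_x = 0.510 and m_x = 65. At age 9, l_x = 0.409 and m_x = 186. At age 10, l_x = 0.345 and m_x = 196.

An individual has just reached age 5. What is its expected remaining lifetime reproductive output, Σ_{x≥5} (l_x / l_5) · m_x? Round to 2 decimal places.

421.93

l_5 = 0.782. Conditional survival from age 5 to x is l_x / l_5.
  x=5: (0.782/0.782) × 72 = 72.0000
  x=6: (0.723/0.782) × 126 = 116.4936
  x=7: (0.634/0.782) × 9 = 7.2967
  x=8: (0.510/0.782) × 65 = 42.3913
  x=9: (0.409/0.782) × 186 = 97.2813
  x=10: (0.345/0.782) × 196 = 86.4706
Sum = 72.0000 + 116.4936 + 7.2967 + 42.3913 + 97.2813 + 86.4706 = 421.9335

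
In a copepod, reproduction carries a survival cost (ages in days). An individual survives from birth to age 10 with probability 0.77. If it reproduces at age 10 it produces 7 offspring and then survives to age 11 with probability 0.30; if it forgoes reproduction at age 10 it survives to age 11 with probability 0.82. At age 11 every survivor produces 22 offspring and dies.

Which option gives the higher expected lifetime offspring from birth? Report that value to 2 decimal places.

13.89

breed at age 10: R₀ = 0.77 × (7 + 0.30 × 22) = 0.77 × 13.6000 = 10.4720
delay to age 11: R₀ = 0.77 × (0.82 × 22) = 0.77 × 18.0400 = 13.8908
Higher: delay to age 11 (13.8908).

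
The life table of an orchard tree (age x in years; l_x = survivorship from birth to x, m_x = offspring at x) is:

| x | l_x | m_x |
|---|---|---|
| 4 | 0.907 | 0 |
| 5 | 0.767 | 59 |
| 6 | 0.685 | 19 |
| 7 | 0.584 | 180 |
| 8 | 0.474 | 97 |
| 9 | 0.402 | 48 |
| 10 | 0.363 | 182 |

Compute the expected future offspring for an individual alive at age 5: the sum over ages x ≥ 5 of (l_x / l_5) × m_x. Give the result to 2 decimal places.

l_5 = 0.767. Conditional survival from age 5 to x is l_x / l_5.
  x=5: (0.767/0.767) × 59 = 59.0000
  x=6: (0.685/0.767) × 19 = 16.9687
  x=7: (0.584/0.767) × 180 = 137.0535
  x=8: (0.474/0.767) × 97 = 59.9452
  x=9: (0.402/0.767) × 48 = 25.1578
  x=10: (0.363/0.767) × 182 = 86.1356
Sum = 59.0000 + 16.9687 + 137.0535 + 59.9452 + 25.1578 + 86.1356 = 384.2608

384.26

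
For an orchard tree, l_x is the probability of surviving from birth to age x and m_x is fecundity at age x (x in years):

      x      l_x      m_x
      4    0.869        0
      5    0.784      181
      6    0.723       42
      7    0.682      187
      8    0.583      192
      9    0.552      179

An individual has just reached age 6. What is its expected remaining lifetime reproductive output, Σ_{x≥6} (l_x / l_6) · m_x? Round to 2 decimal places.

l_6 = 0.723. Conditional survival from age 6 to x is l_x / l_6.
  x=6: (0.723/0.723) × 42 = 42.0000
  x=7: (0.682/0.723) × 187 = 176.3956
  x=8: (0.583/0.723) × 192 = 154.8216
  x=9: (0.552/0.723) × 179 = 136.6639
Sum = 42.0000 + 176.3956 + 154.8216 + 136.6639 = 509.8811

509.88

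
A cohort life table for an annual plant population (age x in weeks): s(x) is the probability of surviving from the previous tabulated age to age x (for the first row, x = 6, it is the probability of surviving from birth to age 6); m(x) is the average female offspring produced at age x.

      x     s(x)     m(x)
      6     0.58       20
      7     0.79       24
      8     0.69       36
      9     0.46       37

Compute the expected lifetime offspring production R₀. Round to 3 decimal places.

39.359

Survivorship from birth: l_x = s_6·s_7·…·s_x.
  l_6 = 0.58000
  l_7 = 0.45820
  l_8 = 0.31616
  l_9 = 0.14543
R₀ = Σ l_x m(x):
  age 6: 0.58000 × 20 = 11.6000
  age 7: 0.45820 × 24 = 10.9968
  age 8: 0.31616 × 36 = 11.3818
  age 9: 0.14543 × 37 = 5.3809
R₀ = 11.6000 + 10.9968 + 11.3818 + 5.3809 = 39.3595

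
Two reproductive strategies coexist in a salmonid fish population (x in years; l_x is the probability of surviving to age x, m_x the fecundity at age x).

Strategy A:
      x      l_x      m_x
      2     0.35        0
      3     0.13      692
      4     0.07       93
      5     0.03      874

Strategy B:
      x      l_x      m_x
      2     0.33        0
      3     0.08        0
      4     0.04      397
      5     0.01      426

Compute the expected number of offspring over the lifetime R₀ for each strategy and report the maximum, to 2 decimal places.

Strategy A: R₀ = 0.35×0 + 0.13×692 + 0.07×93 + 0.03×874 = 122.6900
Strategy B: R₀ = 0.33×0 + 0.08×0 + 0.04×397 + 0.01×426 = 20.1400
Highest R₀: strategy A with 122.6900.

122.69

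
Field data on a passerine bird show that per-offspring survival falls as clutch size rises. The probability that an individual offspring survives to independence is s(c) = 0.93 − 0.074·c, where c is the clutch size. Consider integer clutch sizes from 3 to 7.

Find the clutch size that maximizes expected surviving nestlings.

6

Expected surviving nestlings = c × s(c):
  c=3: 3 × 0.708 = 2.124
  c=4: 4 × 0.634 = 2.536
  c=5: 5 × 0.560 = 2.800
  c=6: 6 × 0.486 = 2.916
  c=7: 7 × 0.412 = 2.884
Maximum at c = 6 (2.916 surviving nestlings).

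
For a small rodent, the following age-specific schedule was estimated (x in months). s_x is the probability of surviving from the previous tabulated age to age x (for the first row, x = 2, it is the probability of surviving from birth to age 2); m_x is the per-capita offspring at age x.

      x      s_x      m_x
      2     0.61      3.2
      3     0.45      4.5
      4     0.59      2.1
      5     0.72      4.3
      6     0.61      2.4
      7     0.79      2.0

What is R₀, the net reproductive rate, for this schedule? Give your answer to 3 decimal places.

Survivorship from birth: l_x = s_2·s_3·…·s_x.
  l_2 = 0.61000
  l_3 = 0.27450
  l_4 = 0.16196
  l_5 = 0.11661
  l_6 = 0.07113
  l_7 = 0.05619
R₀ = Σ l_x m_x:
  age 2: 0.61000 × 3.2 = 1.9520
  age 3: 0.27450 × 4.5 = 1.2353
  age 4: 0.16196 × 2.1 = 0.3401
  age 5: 0.11661 × 4.3 = 0.5014
  age 6: 0.07113 × 2.4 = 0.1707
  age 7: 0.05619 × 2.0 = 0.1124
R₀ = 1.9520 + 1.2353 + 0.3401 + 0.5014 + 0.1707 + 0.1124 = 4.3119

4.312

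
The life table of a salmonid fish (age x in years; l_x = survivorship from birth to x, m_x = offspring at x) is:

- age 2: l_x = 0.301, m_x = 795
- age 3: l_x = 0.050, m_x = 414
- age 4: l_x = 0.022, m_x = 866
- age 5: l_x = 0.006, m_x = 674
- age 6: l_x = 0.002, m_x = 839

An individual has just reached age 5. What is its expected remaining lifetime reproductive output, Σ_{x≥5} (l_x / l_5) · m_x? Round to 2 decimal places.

953.67

l_5 = 0.006. Conditional survival from age 5 to x is l_x / l_5.
  x=5: (0.006/0.006) × 674 = 674.0000
  x=6: (0.002/0.006) × 839 = 279.6667
Sum = 674.0000 + 279.6667 = 953.6667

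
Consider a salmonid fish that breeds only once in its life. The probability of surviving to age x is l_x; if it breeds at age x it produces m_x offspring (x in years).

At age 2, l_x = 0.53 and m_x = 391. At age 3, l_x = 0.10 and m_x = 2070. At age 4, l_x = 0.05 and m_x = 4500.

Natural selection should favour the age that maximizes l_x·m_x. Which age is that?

Expected offspring if breeding at age x = l_x × m_x:
  age 2: 0.53 × 391 = 207.230
  age 3: 0.10 × 2070 = 207.000
  age 4: 0.05 × 4500 = 225.000
Maximum at age 4 (225.000).

4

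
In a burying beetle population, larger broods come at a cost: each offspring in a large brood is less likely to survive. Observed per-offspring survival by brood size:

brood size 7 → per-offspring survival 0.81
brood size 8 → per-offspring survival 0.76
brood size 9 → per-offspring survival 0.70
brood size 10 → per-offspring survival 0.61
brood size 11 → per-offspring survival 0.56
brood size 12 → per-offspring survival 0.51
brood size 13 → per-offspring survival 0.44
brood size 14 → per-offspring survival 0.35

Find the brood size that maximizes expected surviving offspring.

Expected surviving offspring = c × s(c):
  c=7: 7 × 0.81 = 5.670
  c=8: 8 × 0.76 = 6.080
  c=9: 9 × 0.70 = 6.300
  c=10: 10 × 0.61 = 6.100
  c=11: 11 × 0.56 = 6.160
  c=12: 12 × 0.51 = 6.120
  c=13: 13 × 0.44 = 5.720
  c=14: 14 × 0.35 = 4.900
Maximum at c = 9 (6.300 surviving offspring).

9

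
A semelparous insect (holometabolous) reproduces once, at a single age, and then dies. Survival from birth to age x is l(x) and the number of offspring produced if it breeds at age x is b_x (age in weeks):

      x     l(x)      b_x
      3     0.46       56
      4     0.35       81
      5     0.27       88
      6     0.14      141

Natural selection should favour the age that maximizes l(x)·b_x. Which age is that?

4

Expected offspring if breeding at age x = l(x) × b_x:
  age 3: 0.46 × 56 = 25.760
  age 4: 0.35 × 81 = 28.350
  age 5: 0.27 × 88 = 23.760
  age 6: 0.14 × 141 = 19.740
Maximum at age 4 (28.350).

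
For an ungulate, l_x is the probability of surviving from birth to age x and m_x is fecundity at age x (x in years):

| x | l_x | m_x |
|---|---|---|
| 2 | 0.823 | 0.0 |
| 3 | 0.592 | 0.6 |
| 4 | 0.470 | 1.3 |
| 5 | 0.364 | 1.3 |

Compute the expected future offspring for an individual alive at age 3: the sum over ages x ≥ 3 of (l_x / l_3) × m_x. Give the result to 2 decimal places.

l_3 = 0.592. Conditional survival from age 3 to x is l_x / l_3.
  x=3: (0.592/0.592) × 0.6 = 0.6000
  x=4: (0.470/0.592) × 1.3 = 1.0321
  x=5: (0.364/0.592) × 1.3 = 0.7993
Sum = 0.6000 + 1.0321 + 0.7993 = 2.4314

2.43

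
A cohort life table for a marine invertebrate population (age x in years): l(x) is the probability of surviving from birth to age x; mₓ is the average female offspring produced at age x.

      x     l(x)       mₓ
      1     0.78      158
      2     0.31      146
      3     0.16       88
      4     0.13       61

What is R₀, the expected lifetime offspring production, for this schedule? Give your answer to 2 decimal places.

190.51

R₀ = Σ l(x) mₓ:
  age 1: 0.78 × 158 = 123.2400
  age 2: 0.31 × 146 = 45.2600
  age 3: 0.16 × 88 = 14.0800
  age 4: 0.13 × 61 = 7.9300
R₀ = 123.2400 + 45.2600 + 14.0800 + 7.9300 = 190.5100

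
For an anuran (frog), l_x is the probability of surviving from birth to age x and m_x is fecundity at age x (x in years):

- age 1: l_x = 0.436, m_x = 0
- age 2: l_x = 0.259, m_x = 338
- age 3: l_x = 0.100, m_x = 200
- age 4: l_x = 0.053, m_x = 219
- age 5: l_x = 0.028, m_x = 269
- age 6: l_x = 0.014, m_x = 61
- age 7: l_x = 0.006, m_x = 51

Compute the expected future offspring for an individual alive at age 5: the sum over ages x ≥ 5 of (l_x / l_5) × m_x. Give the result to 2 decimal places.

l_5 = 0.028. Conditional survival from age 5 to x is l_x / l_5.
  x=5: (0.028/0.028) × 269 = 269.0000
  x=6: (0.014/0.028) × 61 = 30.5000
  x=7: (0.006/0.028) × 51 = 10.9286
Sum = 269.0000 + 30.5000 + 10.9286 = 310.4286

310.43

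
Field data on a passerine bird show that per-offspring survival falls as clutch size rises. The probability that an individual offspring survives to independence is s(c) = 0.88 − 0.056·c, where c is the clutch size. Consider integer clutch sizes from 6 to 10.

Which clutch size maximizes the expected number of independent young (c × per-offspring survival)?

8

Expected independent young = c × s(c):
  c=6: 6 × 0.544 = 3.264
  c=7: 7 × 0.488 = 3.416
  c=8: 8 × 0.432 = 3.456
  c=9: 9 × 0.376 = 3.384
  c=10: 10 × 0.320 = 3.200
Maximum at c = 8 (3.456 independent young).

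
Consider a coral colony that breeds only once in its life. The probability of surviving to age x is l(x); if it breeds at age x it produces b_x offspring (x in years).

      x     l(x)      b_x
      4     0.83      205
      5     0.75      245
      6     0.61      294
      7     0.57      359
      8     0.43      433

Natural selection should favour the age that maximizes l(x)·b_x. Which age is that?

Expected offspring if breeding at age x = l(x) × b_x:
  age 4: 0.83 × 205 = 170.150
  age 5: 0.75 × 245 = 183.750
  age 6: 0.61 × 294 = 179.340
  age 7: 0.57 × 359 = 204.630
  age 8: 0.43 × 433 = 186.190
Maximum at age 7 (204.630).

7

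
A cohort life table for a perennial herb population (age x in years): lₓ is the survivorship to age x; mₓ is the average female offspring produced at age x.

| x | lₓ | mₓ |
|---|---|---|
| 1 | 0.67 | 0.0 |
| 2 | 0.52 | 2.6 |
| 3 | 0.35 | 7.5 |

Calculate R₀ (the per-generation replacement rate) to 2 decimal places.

3.98

R₀ = Σ lₓ mₓ:
  age 1: 0.67 × 0.0 = 0.0000
  age 2: 0.52 × 2.6 = 1.3520
  age 3: 0.35 × 7.5 = 2.6250
R₀ = 0.0000 + 1.3520 + 2.6250 = 3.9770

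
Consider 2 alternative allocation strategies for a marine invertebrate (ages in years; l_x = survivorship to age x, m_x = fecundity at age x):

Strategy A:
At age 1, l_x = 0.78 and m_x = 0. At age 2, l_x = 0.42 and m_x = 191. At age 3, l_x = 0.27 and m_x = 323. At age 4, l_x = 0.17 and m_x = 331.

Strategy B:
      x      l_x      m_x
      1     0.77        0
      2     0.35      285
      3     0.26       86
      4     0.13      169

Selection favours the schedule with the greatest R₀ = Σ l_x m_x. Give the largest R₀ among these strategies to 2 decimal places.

Strategy A: R₀ = 0.78×0 + 0.42×191 + 0.27×323 + 0.17×331 = 223.7000
Strategy B: R₀ = 0.77×0 + 0.35×285 + 0.26×86 + 0.13×169 = 144.0800
Highest R₀: strategy A with 223.7000.

223.70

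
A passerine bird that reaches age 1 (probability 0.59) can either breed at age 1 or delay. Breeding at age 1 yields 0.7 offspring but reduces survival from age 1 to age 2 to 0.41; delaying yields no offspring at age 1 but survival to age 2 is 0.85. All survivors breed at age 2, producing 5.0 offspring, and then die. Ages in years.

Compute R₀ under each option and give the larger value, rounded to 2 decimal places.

breed at age 1: R₀ = 0.59 × (0.7 + 0.41 × 5.0) = 0.59 × 2.7500 = 1.6225
delay to age 2: R₀ = 0.59 × (0.85 × 5.0) = 0.59 × 4.2500 = 2.5075
Higher: delay to age 2 (2.5075).

2.51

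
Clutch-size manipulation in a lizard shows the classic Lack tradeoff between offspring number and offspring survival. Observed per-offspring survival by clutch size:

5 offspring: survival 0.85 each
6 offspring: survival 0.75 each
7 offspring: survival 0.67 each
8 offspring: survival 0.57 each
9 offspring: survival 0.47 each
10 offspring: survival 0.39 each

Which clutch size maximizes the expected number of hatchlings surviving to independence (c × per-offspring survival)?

Expected hatchlings surviving to independence = c × s(c):
  c=5: 5 × 0.85 = 4.250
  c=6: 6 × 0.75 = 4.500
  c=7: 7 × 0.67 = 4.690
  c=8: 8 × 0.57 = 4.560
  c=9: 9 × 0.47 = 4.230
  c=10: 10 × 0.39 = 3.900
Maximum at c = 7 (4.690 hatchlings surviving to independence).

7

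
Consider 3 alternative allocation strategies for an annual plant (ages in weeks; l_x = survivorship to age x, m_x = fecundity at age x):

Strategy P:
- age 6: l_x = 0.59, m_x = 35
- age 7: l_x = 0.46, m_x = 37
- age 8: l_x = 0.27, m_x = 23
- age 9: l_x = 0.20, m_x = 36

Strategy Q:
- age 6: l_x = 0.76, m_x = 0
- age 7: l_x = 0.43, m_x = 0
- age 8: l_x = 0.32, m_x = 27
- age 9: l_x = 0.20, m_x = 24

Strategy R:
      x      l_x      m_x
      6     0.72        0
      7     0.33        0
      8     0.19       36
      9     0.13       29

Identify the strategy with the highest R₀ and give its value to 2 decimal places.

Strategy P: R₀ = 0.59×35 + 0.46×37 + 0.27×23 + 0.20×36 = 51.0800
Strategy Q: R₀ = 0.76×0 + 0.43×0 + 0.32×27 + 0.20×24 = 13.4400
Strategy R: R₀ = 0.72×0 + 0.33×0 + 0.19×36 + 0.13×29 = 10.6100
Highest R₀: strategy P with 51.0800.

51.08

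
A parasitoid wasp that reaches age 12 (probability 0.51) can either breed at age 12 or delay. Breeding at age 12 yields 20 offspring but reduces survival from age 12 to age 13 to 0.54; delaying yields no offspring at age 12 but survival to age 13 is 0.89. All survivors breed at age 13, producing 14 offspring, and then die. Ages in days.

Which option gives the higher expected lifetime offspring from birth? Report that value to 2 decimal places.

14.06

breed at age 12: R₀ = 0.51 × (20 + 0.54 × 14) = 0.51 × 27.5600 = 14.0556
delay to age 13: R₀ = 0.51 × (0.89 × 14) = 0.51 × 12.4600 = 6.3546
Higher: breed at age 12 (14.0556).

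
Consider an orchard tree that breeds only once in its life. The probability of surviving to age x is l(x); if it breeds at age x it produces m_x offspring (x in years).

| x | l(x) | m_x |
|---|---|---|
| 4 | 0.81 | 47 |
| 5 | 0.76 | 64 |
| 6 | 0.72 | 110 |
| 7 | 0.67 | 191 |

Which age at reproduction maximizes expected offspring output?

7

Expected offspring if breeding at age x = l(x) × m_x:
  age 4: 0.81 × 47 = 38.070
  age 5: 0.76 × 64 = 48.640
  age 6: 0.72 × 110 = 79.200
  age 7: 0.67 × 191 = 127.970
Maximum at age 7 (127.970).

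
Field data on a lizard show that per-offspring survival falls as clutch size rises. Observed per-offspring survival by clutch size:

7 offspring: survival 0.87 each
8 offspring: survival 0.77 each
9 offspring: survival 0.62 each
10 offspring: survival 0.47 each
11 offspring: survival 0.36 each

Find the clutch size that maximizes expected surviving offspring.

8

Expected surviving offspring = c × s(c):
  c=7: 7 × 0.87 = 6.090
  c=8: 8 × 0.77 = 6.160
  c=9: 9 × 0.62 = 5.580
  c=10: 10 × 0.47 = 4.700
  c=11: 11 × 0.36 = 3.960
Maximum at c = 8 (6.160 surviving offspring).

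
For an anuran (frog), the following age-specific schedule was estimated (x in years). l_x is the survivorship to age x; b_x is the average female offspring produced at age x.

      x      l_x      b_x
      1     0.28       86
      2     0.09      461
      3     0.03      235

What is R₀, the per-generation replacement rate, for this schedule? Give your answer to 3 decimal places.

72.620

R₀ = Σ l_x b_x:
  age 1: 0.28 × 86 = 24.0800
  age 2: 0.09 × 461 = 41.4900
  age 3: 0.03 × 235 = 7.0500
R₀ = 24.0800 + 41.4900 + 7.0500 = 72.6200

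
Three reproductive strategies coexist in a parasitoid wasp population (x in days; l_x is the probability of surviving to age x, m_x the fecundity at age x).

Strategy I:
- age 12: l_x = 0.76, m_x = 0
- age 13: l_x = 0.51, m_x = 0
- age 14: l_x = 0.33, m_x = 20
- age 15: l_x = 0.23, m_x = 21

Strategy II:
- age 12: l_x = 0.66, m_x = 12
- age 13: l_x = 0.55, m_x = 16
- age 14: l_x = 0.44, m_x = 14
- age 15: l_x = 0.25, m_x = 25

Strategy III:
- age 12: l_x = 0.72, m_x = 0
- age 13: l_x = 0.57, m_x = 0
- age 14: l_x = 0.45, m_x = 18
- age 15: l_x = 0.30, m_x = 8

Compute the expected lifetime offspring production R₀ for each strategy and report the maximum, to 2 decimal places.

29.13

Strategy I: R₀ = 0.76×0 + 0.51×0 + 0.33×20 + 0.23×21 = 11.4300
Strategy II: R₀ = 0.66×12 + 0.55×16 + 0.44×14 + 0.25×25 = 29.1300
Strategy III: R₀ = 0.72×0 + 0.57×0 + 0.45×18 + 0.30×8 = 10.5000
Highest R₀: strategy II with 29.1300.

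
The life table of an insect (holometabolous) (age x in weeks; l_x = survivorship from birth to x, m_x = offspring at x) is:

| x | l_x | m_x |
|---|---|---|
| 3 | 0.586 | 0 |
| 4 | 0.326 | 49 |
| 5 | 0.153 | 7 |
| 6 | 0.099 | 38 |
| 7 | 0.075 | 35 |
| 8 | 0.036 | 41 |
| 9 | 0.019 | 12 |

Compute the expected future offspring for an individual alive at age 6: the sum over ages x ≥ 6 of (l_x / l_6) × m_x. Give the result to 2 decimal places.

81.73

l_6 = 0.099. Conditional survival from age 6 to x is l_x / l_6.
  x=6: (0.099/0.099) × 38 = 38.0000
  x=7: (0.075/0.099) × 35 = 26.5152
  x=8: (0.036/0.099) × 41 = 14.9091
  x=9: (0.019/0.099) × 12 = 2.3030
Sum = 38.0000 + 26.5152 + 14.9091 + 2.3030 = 81.7273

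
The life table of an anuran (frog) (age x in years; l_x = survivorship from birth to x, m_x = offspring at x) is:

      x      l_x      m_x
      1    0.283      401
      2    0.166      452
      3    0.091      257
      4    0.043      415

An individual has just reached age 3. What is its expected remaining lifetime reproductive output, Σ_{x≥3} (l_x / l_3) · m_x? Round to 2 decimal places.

l_3 = 0.091. Conditional survival from age 3 to x is l_x / l_3.
  x=3: (0.091/0.091) × 257 = 257.0000
  x=4: (0.043/0.091) × 415 = 196.0989
Sum = 257.0000 + 196.0989 = 453.0989

453.10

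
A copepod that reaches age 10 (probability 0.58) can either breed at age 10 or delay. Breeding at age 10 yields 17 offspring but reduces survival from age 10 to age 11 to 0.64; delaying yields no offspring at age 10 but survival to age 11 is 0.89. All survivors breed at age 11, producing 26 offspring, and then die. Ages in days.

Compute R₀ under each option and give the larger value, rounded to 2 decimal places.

19.51

breed at age 10: R₀ = 0.58 × (17 + 0.64 × 26) = 0.58 × 33.6400 = 19.5112
delay to age 11: R₀ = 0.58 × (0.89 × 26) = 0.58 × 23.1400 = 13.4212
Higher: breed at age 10 (19.5112).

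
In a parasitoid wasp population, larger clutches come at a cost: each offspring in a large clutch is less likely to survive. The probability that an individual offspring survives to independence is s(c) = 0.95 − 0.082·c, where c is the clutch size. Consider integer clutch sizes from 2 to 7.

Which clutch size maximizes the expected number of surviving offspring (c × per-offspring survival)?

Expected surviving offspring = c × s(c):
  c=2: 2 × 0.786 = 1.572
  c=3: 3 × 0.704 = 2.112
  c=4: 4 × 0.622 = 2.488
  c=5: 5 × 0.540 = 2.700
  c=6: 6 × 0.458 = 2.748
  c=7: 7 × 0.376 = 2.632
Maximum at c = 6 (2.748 surviving offspring).

6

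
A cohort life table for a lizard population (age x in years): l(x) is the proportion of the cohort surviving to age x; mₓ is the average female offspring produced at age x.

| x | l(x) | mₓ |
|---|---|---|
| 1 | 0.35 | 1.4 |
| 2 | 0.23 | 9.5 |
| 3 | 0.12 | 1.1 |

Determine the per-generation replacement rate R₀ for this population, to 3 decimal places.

R₀ = Σ l(x) mₓ:
  age 1: 0.35 × 1.4 = 0.4900
  age 2: 0.23 × 9.5 = 2.1850
  age 3: 0.12 × 1.1 = 0.1320
R₀ = 0.4900 + 2.1850 + 0.1320 = 2.8070

2.807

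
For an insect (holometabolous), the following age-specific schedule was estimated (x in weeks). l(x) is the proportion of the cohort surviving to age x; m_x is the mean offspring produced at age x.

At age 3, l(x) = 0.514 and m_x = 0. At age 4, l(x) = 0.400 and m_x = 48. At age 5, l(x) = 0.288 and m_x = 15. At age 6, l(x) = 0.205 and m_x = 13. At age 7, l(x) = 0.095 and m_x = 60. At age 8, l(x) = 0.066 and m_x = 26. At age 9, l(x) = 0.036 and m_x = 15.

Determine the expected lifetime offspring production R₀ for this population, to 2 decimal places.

34.14

R₀ = Σ l(x) m_x:
  age 3: 0.514 × 0 = 0.0000
  age 4: 0.400 × 48 = 19.2000
  age 5: 0.288 × 15 = 4.3200
  age 6: 0.205 × 13 = 2.6650
  age 7: 0.095 × 60 = 5.7000
  age 8: 0.066 × 26 = 1.7160
  age 9: 0.036 × 15 = 0.5400
R₀ = 0.0000 + 19.2000 + 4.3200 + 2.6650 + 5.7000 + 1.7160 + 0.5400 = 34.1410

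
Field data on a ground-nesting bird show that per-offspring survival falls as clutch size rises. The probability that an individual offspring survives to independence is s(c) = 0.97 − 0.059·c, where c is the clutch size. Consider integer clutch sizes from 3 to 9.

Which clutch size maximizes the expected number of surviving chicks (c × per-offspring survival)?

8

Expected surviving chicks = c × s(c):
  c=3: 3 × 0.793 = 2.379
  c=4: 4 × 0.734 = 2.936
  c=5: 5 × 0.675 = 3.375
  c=6: 6 × 0.616 = 3.696
  c=7: 7 × 0.557 = 3.899
  c=8: 8 × 0.498 = 3.984
  c=9: 9 × 0.439 = 3.951
Maximum at c = 8 (3.984 surviving chicks).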